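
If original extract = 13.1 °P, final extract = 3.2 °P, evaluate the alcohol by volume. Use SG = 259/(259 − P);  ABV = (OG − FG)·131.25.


OG = 259/(259 − 13.1) = 1.0533
FG = 259/(259 − 3.2) = 1.0125
ABV = (1.0533 − 1.0125)·131.25

5.3503 % ABV


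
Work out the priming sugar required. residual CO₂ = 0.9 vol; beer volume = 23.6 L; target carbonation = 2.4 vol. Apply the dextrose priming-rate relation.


sugar = (target − residual)·4.0·V
sugar = (2.4 − 0.9)·4.0·23.6

141.6000 g


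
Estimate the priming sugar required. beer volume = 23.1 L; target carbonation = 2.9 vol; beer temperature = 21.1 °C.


residual = 14.695·(0.01821 + 0.09011·e^(−0.04·T));  sugar = (target − residual)·4.0·V
residual = 14.695·(0.01821 + 0.09011·e^(−0.04·21.1)) = 0.8370
sugar = (2.9 − 0.8370)·4.0·23.1

190.6239 g


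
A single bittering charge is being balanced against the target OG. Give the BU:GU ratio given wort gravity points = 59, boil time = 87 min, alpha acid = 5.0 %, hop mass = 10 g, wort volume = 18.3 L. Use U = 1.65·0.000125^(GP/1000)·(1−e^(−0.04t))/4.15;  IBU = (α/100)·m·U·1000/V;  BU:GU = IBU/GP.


U = 1.65·0.000125^(59/1000)·(1−e^(−0.04·87))/4.15 = 0.2268
IBU = (5.0/100)·10·0.2268·1000/18.3 = 6.1956
BU:GU = 6.1956/59

0.1050


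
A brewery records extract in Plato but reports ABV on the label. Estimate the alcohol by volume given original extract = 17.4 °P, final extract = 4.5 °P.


SG = 259/(259 − P);  ABV = (OG − FG)·131.25
OG = 259/(259 − 17.4) = 1.0720
FG = 259/(259 − 4.5) = 1.0177
ABV = (1.0720 − 1.0177)·131.25

7.1319 % ABV


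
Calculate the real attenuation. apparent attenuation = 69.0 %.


RA = AA · 0.8192
RA = 69.0 · 0.8192

56.5248 %


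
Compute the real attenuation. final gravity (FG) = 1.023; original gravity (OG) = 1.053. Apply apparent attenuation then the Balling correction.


AA = (OG−FG)/(OG−1)·100;  RA = AA·0.8192
AA = (1.053 − 1.023)/(1.053 − 1)·100 = 56.6038
RA = 56.6038·0.8192

46.3698 %


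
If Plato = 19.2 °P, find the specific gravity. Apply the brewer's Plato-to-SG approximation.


SG = 259/(259 − P)
SG = 259/(259 − 19.2)

1.0801


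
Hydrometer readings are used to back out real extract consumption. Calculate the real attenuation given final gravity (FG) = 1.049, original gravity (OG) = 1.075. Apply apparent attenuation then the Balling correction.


AA = (OG−FG)/(OG−1)·100;  RA = AA·0.8192
AA = (1.075 − 1.049)/(1.075 − 1)·100 = 34.6667
RA = 34.6667·0.8192

28.3989 %


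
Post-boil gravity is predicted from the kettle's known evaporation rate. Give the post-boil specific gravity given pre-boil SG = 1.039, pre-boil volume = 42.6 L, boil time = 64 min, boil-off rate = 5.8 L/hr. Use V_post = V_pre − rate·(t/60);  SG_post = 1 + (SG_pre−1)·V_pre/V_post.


V_post = 42.6 − 5.8·(64/60) = 36.4133
SG_post = 1 + (1.039 − 1)·42.6/36.4133

1.0456


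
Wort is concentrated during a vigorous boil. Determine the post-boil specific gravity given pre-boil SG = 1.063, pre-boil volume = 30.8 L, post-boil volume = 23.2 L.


SG_post = 1 + (SG_pre − 1)·V_pre/V_post
pts_pre = (1.063 − 1)·1000 = 63.0000
pts_post = 63.0000·30.8/23.2 = 83.6379
SG_post = 1 + 83.6379/1000

1.0836


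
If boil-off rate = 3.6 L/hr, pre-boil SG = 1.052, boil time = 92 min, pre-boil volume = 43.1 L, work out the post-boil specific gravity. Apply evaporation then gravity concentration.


V_post = V_pre − rate·(t/60);  SG_post = 1 + (SG_pre−1)·V_pre/V_post
V_post = 43.1 − 3.6·(92/60) = 37.5800
SG_post = 1 + (1.052 − 1)·43.1/37.5800

1.0596


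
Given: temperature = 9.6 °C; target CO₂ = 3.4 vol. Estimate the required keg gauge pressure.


psi = vols/(0.01821 + 0.09011·e^(−0.04·T)) − 14.695
psi = 3.4/(0.01821 + 0.09011·e^(−0.04·9.6)) − 14.695

28.0257 psi


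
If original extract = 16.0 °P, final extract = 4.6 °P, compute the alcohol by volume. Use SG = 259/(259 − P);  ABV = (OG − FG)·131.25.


OG = 259/(259 − 16.0) = 1.0658
FG = 259/(259 − 4.6) = 1.0181
ABV = (1.0658 − 1.0181)·131.25

6.2687 % ABV


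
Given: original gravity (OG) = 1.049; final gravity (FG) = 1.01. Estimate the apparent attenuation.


AA = (OG − FG)/(OG − 1) · 100
AA = (1.049 − 1.01)/(1.049 − 1) · 100

79.5918 %


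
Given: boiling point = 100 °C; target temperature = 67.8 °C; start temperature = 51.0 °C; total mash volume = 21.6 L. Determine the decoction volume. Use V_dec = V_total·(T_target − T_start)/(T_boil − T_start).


V_dec = 21.6·(67.8 − 51.0)/(100 − 51.0)

7.4057 L


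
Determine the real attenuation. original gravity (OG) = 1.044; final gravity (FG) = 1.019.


AA = (OG−FG)/(OG−1)·100;  RA = AA·0.8192
AA = (1.044 − 1.019)/(1.044 − 1)·100 = 56.8182
RA = 56.8182·0.8192

46.5455 %


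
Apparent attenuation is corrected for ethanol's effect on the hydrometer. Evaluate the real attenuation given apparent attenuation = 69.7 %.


RA = AA · 0.8192
RA = 69.7 · 0.8192

57.0982 %


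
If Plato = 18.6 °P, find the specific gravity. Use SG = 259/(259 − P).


SG = 259/(259 − 18.6)

1.0774


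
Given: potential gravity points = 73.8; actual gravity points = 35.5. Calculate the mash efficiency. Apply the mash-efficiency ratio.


efficiency = actual / potential × 100
efficiency = 35.5 / 73.8 × 100

48.1030 %


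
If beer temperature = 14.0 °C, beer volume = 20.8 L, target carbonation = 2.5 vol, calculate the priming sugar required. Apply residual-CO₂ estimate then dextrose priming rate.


residual = 14.695·(0.01821 + 0.09011·e^(−0.04·T));  sugar = (target − residual)·4.0·V
residual = 14.695·(0.01821 + 0.09011·e^(−0.04·14.0)) = 1.0240
sugar = (2.5 − 1.0240)·4.0·20.8

122.8055 g


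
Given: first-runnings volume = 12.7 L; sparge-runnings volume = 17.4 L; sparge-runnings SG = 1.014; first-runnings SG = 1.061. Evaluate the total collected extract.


total = Σ (SG_i − 1)·1000·V_i
first = (1.061 − 1)·1000·12.7 = 774.7000
sparge = (1.014 − 1)·1000·17.4 = 243.6000
total = 774.7000 + 243.6000

1018.3000 gravity·L


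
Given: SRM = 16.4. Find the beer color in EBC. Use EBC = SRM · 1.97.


EBC = 16.4 · 1.97

32.3080 EBC


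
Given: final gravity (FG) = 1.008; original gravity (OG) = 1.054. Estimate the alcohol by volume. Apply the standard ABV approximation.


ABV = (OG − FG) · 131.25
ABV = (1.054 − 1.008) · 131.25

6.0375 % ABV


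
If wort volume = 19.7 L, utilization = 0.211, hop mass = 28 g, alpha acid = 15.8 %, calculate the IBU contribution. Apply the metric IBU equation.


IBU = (α/100)·mass·U·1000 / V
IBU = (15.8/100)·28·0.211·1000 / 19.7

47.3840 IBU


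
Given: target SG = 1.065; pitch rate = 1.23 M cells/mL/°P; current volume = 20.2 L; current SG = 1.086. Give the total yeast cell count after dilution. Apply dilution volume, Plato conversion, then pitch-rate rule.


V_w = V·((SG_c−1)/(SG_t−1)−1);  °P = 259 − 259/SG_t;  cells = rate·(V+V_w)·°P
V_w = 20.2·((1.086−1)/(1.065−1)−1) = 6.5262
V_final = 20.2 + 6.5262 = 26.7262
°P = 259 − 259/1.065 = 15.8075
cells = 1.23·26.7262·15.8075

519.6430 billion cells


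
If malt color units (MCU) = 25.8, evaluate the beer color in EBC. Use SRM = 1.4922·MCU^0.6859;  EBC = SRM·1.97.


SRM = 1.4922·25.8^0.6859 = 13.8694
EBC = 13.8694·1.97

27.3227 EBC


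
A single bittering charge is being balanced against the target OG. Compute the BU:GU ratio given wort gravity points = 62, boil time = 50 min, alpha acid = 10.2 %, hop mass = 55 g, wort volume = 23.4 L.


U = 1.65·0.000125^(GP/1000)·(1−e^(−0.04t))/4.15;  IBU = (α/100)·m·U·1000/V;  BU:GU = IBU/GP
U = 1.65·0.000125^(62/1000)·(1−e^(−0.04·50))/4.15 = 0.1969
IBU = (10.2/100)·55·0.1969·1000/23.4 = 47.2105
BU:GU = 47.2105/62

0.7615


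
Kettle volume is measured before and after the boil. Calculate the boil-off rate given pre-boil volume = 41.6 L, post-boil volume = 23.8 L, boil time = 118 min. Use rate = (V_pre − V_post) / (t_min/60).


rate = (41.6 − 23.8) / (118/60)

9.0508 L/hr


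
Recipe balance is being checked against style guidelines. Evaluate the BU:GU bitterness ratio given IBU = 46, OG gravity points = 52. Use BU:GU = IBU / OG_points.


BU:GU = 46 / 52

0.8846


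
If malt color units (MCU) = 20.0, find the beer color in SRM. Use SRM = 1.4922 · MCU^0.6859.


SRM = 1.4922 · 20.0^0.6859

11.6467 SRM


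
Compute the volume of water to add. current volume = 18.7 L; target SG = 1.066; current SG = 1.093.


V_water = V·((SG_curr − 1)/(SG_target − 1) − 1)
V_water = 18.7·((1.093 − 1)/(1.066 − 1) − 1)

7.6500 L


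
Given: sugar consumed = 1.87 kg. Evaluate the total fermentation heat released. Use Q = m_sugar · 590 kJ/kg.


Q = 1.87 · 590

1103.3000 kJ


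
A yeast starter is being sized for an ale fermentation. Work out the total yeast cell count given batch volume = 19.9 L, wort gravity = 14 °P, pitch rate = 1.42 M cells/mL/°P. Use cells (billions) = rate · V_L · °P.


cells = 1.42 · 19.9 · 14

395.6120 billion cells


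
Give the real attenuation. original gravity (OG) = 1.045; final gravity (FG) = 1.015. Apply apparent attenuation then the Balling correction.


AA = (OG−FG)/(OG−1)·100;  RA = AA·0.8192
AA = (1.045 − 1.015)/(1.045 − 1)·100 = 66.6667
RA = 66.6667·0.8192

54.6133 %


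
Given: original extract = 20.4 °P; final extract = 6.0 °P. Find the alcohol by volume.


SG = 259/(259 − P);  ABV = (OG − FG)·131.25
OG = 259/(259 − 20.4) = 1.0855
FG = 259/(259 − 6.0) = 1.0237
ABV = (1.0855 − 1.0237)·131.25

8.1091 % ABV


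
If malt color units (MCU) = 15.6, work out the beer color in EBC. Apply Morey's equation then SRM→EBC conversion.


SRM = 1.4922·MCU^0.6859;  EBC = SRM·1.97
SRM = 1.4922·15.6^0.6859 = 9.8218
EBC = 9.8218·1.97

19.3490 EBC


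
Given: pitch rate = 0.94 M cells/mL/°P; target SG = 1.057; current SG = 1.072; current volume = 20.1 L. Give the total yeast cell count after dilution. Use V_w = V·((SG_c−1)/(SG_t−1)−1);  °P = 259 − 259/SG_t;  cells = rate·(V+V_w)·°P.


V_w = 20.1·((1.072−1)/(1.057−1)−1) = 5.2895
V_final = 20.1 + 5.2895 = 25.3895
°P = 259 − 259/1.057 = 13.9669
cells = 0.94·25.3895·13.9669

333.3352 billion cells


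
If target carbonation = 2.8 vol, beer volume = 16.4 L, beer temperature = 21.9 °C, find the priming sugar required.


residual = 14.695·(0.01821 + 0.09011·e^(−0.04·T));  sugar = (target − residual)·4.0·V
residual = 14.695·(0.01821 + 0.09011·e^(−0.04·21.9)) = 0.8190
sugar = (2.8 − 0.8190)·4.0·16.4

129.9510 g


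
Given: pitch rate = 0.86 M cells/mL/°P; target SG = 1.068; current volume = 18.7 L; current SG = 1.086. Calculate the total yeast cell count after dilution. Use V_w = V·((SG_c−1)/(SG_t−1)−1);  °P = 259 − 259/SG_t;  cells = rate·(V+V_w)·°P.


V_w = 18.7·((1.086−1)/(1.068−1)−1) = 4.9500
V_final = 18.7 + 4.9500 = 23.6500
°P = 259 − 259/1.068 = 16.4906
cells = 0.86·23.6500·16.4906

335.4031 billion cells


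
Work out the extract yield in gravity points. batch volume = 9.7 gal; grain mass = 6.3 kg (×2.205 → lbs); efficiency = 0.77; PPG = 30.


points = lbs × PPG × eff / vol
lbs = 6.3 × 2.205 = 13.8915
points = 13.8915 × 30 × 0.77 / 9.7

33.0818 points


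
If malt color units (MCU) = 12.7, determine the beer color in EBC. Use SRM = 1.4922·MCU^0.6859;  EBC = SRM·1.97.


SRM = 1.4922·12.7^0.6859 = 8.5295
EBC = 8.5295·1.97

16.8032 EBC


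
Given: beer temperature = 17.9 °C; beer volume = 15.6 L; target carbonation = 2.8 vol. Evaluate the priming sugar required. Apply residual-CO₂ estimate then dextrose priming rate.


residual = 14.695·(0.01821 + 0.09011·e^(−0.04·T));  sugar = (target − residual)·4.0·V
residual = 14.695·(0.01821 + 0.09011·e^(−0.04·17.9)) = 0.9147
sugar = (2.8 − 0.9147)·4.0·15.6

117.6415 g


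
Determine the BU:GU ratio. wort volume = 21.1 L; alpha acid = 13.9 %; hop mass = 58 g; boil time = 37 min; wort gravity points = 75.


U = 1.65·0.000125^(GP/1000)·(1−e^(−0.04t))/4.15;  IBU = (α/100)·m·U·1000/V;  BU:GU = IBU/GP
U = 1.65·0.000125^(75/1000)·(1−e^(−0.04·37))/4.15 = 0.1565
IBU = (13.9/100)·58·0.1565·1000/21.1 = 59.7978
BU:GU = 59.7978/75

0.7973


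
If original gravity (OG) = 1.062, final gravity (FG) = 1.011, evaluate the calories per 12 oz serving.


ABW = (OG−FG)·131.25·0.79/FG;  °P = 259 − 259/SG (for OG→OE and FG→AE);  RE = 0.1808·OE + 0.8192·AE;  Cal = (6.9·ABW + 4·(RE−0.1))·FG·3.55
ABW = (1.062 − 1.011)·131.25·0.79/1.011 = 5.2305
OE = 259 − 259/1.062 = 15.1205 °P
AE = 259 − 259/1.011 = 2.8180 °P
RE = 0.1808·15.1205 + 0.8192·2.8180 = 5.0423 °P
Cal = (6.9·5.2305 + 4·(5.0423−0.1))·1.011·3.55

200.4837 kcal


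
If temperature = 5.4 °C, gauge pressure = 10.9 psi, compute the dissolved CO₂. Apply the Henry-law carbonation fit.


vols = (P + 14.695)·(0.01821 + 0.09011·e^(−0.04·T))
vols = (10.9 + 14.695)·(0.01821 + 0.09011·e^(−0.04·5.4))

2.3244 volumes


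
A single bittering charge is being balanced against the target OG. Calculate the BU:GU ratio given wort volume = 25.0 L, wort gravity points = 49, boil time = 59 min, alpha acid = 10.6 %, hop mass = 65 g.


U = 1.65·0.000125^(GP/1000)·(1−e^(−0.04t))/4.15;  IBU = (α/100)·m·U·1000/V;  BU:GU = IBU/GP
U = 1.65·0.000125^(49/1000)·(1−e^(−0.04·59))/4.15 = 0.2318
IBU = (10.6/100)·65·0.2318·1000/25.0 = 63.8837
BU:GU = 63.8837/49

1.3037


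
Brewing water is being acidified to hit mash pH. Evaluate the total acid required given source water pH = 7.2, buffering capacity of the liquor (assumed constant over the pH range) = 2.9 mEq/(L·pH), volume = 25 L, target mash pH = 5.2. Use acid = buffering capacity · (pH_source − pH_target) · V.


acid = 2.9 · (7.2 − 5.2) · 25

145.0000 mEq


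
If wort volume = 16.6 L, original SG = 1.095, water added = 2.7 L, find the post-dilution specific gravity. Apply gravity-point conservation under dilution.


SG_new = 1 + (SG_old − 1)·V_old/(V_old + V_water)
pts = (1.095 − 1)·1000·16.6/(16.6 + 2.7) = 81.7098
SG_new = 1 + 81.7098/1000

1.0817


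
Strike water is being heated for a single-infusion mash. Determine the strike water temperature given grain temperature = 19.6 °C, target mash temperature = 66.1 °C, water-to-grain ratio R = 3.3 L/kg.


T_strike = (0.41/R)·(T_mash − T_grain) + T_mash
T_strike = (0.41/3.3)·(66.1 − 19.6) + 66.1

71.8773 °C


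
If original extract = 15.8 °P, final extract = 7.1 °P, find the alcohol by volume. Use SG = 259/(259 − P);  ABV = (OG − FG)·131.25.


OG = 259/(259 − 15.8) = 1.0650
FG = 259/(259 − 7.1) = 1.0282
ABV = (1.0650 − 1.0282)·131.25

4.8275 % ABV


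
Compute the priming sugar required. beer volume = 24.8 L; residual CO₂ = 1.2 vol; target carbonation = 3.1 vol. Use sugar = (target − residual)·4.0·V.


sugar = (3.1 − 1.2)·4.0·24.8

188.4800 g


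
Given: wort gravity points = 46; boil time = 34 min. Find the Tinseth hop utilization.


U = 1.65·0.000125^(GP/1000) · (1 − e^(−0.04·t))/4.15
bigness = 1.65·0.000125^(46/1000) = 1.0913
boil_factor = (1 − e^(−0.04·34))/4.15 = 0.1791
U = 1.0913 · 0.1791

0.1955


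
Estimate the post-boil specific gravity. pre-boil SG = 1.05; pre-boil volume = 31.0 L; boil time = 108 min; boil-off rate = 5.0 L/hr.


V_post = V_pre − rate·(t/60);  SG_post = 1 + (SG_pre−1)·V_pre/V_post
V_post = 31.0 − 5.0·(108/60) = 22.0000
SG_post = 1 + (1.05 − 1)·31.0/22.0000

1.0705


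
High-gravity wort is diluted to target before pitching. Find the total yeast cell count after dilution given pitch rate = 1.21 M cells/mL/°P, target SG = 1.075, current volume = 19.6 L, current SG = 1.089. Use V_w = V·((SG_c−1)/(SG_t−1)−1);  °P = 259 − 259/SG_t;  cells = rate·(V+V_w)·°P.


V_w = 19.6·((1.089−1)/(1.075−1)−1) = 3.6587
V_final = 19.6 + 3.6587 = 23.2587
°P = 259 − 259/1.075 = 18.0698
cells = 1.21·23.2587·18.0698

508.5372 billion cells


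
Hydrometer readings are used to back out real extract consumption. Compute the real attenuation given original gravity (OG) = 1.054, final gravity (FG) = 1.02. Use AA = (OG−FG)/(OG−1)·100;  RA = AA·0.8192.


AA = (1.054 − 1.02)/(1.054 − 1)·100 = 62.9630
RA = 62.9630·0.8192

51.5793 %


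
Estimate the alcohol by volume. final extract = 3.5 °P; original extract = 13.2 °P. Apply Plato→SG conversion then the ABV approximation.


SG = 259/(259 − P);  ABV = (OG − FG)·131.25
OG = 259/(259 − 13.2) = 1.0537
FG = 259/(259 − 3.5) = 1.0137
ABV = (1.0537 − 1.0137)·131.25

5.2505 % ABV


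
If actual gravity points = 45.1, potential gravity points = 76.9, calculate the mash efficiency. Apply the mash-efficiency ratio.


efficiency = actual / potential × 100
efficiency = 45.1 / 76.9 × 100

58.6476 %


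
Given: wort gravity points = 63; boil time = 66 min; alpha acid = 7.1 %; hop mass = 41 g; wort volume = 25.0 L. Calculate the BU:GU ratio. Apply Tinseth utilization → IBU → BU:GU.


U = 1.65·0.000125^(GP/1000)·(1−e^(−0.04t))/4.15;  IBU = (α/100)·m·U·1000/V;  BU:GU = IBU/GP
U = 1.65·0.000125^(63/1000)·(1−e^(−0.04·66))/4.15 = 0.2096
IBU = (7.1/100)·41·0.2096·1000/25.0 = 24.4056
BU:GU = 24.4056/63

0.3874


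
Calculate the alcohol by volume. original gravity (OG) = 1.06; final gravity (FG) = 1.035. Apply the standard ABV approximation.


ABV = (OG − FG) · 131.25
ABV = (1.06 − 1.035) · 131.25

3.2813 % ABV


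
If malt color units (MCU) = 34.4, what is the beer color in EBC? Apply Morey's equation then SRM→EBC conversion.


SRM = 1.4922·MCU^0.6859;  EBC = SRM·1.97
SRM = 1.4922·34.4^0.6859 = 16.8948
EBC = 16.8948·1.97

33.2827 EBC


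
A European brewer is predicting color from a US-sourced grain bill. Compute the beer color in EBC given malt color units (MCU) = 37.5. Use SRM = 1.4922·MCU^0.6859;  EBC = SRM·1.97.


SRM = 1.4922·37.5^0.6859 = 17.9248
EBC = 17.9248·1.97

35.3119 EBC


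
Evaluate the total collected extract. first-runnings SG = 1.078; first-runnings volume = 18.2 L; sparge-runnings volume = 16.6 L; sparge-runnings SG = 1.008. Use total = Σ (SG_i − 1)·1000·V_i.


first = (1.078 − 1)·1000·18.2 = 1419.6000
sparge = (1.008 − 1)·1000·16.6 = 132.8000
total = 1419.6000 + 132.8000

1552.4000 gravity·L


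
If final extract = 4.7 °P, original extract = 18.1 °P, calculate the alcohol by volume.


SG = 259/(259 − P);  ABV = (OG − FG)·131.25
OG = 259/(259 − 18.1) = 1.0751
FG = 259/(259 − 4.7) = 1.0185
ABV = (1.0751 − 1.0185)·131.25

7.4357 % ABV


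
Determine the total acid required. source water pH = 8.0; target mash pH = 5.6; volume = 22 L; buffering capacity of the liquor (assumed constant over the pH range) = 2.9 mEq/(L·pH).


acid = buffering capacity · (pH_source − pH_target) · V
acid = 2.9 · (8.0 − 5.6) · 22

153.1200 mEq


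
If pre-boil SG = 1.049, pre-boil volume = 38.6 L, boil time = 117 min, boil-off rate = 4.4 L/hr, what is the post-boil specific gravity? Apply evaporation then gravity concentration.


V_post = V_pre − rate·(t/60);  SG_post = 1 + (SG_pre−1)·V_pre/V_post
V_post = 38.6 − 4.4·(117/60) = 30.0200
SG_post = 1 + (1.049 − 1)·38.6/30.0200

1.0630


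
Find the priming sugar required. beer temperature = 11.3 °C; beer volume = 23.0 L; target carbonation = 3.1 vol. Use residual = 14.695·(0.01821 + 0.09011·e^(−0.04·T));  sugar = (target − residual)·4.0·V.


residual = 14.695·(0.01821 + 0.09011·e^(−0.04·11.3)) = 1.1102
sugar = (3.1 − 1.1102)·4.0·23.0

183.0584 g


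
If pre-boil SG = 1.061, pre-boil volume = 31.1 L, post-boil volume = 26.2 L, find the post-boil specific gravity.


SG_post = 1 + (SG_pre − 1)·V_pre/V_post
pts_pre = (1.061 − 1)·1000 = 61.0000
pts_post = 61.0000·31.1/26.2 = 72.4084
SG_post = 1 + 72.4084/1000

1.0724


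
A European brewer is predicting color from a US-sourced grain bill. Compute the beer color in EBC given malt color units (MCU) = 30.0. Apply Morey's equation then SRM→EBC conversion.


SRM = 1.4922·MCU^0.6859;  EBC = SRM·1.97
SRM = 1.4922·30.0^0.6859 = 15.3810
EBC = 15.3810·1.97

30.3006 EBC


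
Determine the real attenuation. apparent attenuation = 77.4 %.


RA = AA · 0.8192
RA = 77.4 · 0.8192

63.4061 %


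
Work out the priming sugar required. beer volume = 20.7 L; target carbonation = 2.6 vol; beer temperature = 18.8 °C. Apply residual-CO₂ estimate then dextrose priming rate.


residual = 14.695·(0.01821 + 0.09011·e^(−0.04·T));  sugar = (target − residual)·4.0·V
residual = 14.695·(0.01821 + 0.09011·e^(−0.04·18.8)) = 0.8918
sugar = (2.6 − 0.8918)·4.0·20.7

141.4358 g


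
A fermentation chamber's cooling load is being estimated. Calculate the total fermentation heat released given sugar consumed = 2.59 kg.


Q = m_sugar · 590 kJ/kg
Q = 2.59 · 590

1528.1000 kJ


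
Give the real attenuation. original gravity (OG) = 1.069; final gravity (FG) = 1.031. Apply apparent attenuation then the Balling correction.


AA = (OG−FG)/(OG−1)·100;  RA = AA·0.8192
AA = (1.069 − 1.031)/(1.069 − 1)·100 = 55.0725
RA = 55.0725·0.8192

45.1154 %


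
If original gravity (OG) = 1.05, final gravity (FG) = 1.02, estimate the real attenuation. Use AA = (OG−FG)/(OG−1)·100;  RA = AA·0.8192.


AA = (1.05 − 1.02)/(1.05 − 1)·100 = 60.0000
RA = 60.0000·0.8192

49.1520 %


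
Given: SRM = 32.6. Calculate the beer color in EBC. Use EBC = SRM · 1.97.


EBC = 32.6 · 1.97

64.2220 EBC


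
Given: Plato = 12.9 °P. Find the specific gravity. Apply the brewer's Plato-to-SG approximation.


SG = 259/(259 − P)
SG = 259/(259 − 12.9)

1.0524


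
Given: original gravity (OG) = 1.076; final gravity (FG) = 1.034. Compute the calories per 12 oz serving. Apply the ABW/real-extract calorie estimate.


ABW = (OG−FG)·131.25·0.79/FG;  °P = 259 − 259/SG (for OG→OE and FG→AE);  RE = 0.1808·OE + 0.8192·AE;  Cal = (6.9·ABW + 4·(RE−0.1))·FG·3.55
ABW = (1.076 − 1.034)·131.25·0.79/1.034 = 4.2117
OE = 259 − 259/1.076 = 18.2937 °P
AE = 259 − 259/1.034 = 8.5164 °P
RE = 0.1808·18.2937 + 0.8192·8.5164 = 10.2842 °P
Cal = (6.9·4.2117 + 4·(10.2842−0.1))·1.034·3.55

256.2047 kcal


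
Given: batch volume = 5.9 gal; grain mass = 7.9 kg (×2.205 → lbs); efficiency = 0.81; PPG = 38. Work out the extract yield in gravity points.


points = lbs × PPG × eff / vol
lbs = 7.9 × 2.205 = 17.4195
points = 17.4195 × 38 × 0.81 / 5.9

90.8766 points


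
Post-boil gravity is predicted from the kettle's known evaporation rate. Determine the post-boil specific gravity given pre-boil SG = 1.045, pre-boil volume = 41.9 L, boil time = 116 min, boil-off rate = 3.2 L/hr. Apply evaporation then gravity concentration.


V_post = V_pre − rate·(t/60);  SG_post = 1 + (SG_pre−1)·V_pre/V_post
V_post = 41.9 − 3.2·(116/60) = 35.7133
SG_post = 1 + (1.045 − 1)·41.9/35.7133

1.0528


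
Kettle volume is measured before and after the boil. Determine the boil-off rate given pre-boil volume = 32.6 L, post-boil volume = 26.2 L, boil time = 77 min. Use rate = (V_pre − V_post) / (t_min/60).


rate = (32.6 − 26.2) / (77/60)

4.9870 L/hr


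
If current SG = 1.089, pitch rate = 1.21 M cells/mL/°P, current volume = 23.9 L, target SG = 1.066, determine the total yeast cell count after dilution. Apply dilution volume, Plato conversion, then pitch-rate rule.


V_w = V·((SG_c−1)/(SG_t−1)−1);  °P = 259 − 259/SG_t;  cells = rate·(V+V_w)·°P
V_w = 23.9·((1.089−1)/(1.066−1)−1) = 8.3288
V_final = 23.9 + 8.3288 = 32.2288
°P = 259 − 259/1.066 = 16.0356
cells = 1.21·32.2288·16.0356

625.3395 billion cells


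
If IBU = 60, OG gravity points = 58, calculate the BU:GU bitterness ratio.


BU:GU = IBU / OG_points
BU:GU = 60 / 58

1.0345


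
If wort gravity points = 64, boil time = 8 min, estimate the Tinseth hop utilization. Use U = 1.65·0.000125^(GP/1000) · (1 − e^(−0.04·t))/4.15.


bigness = 1.65·0.000125^(64/1000) = 0.9283
boil_factor = (1 − e^(−0.04·8))/4.15 = 0.0660
U = 0.9283 · 0.0660

0.0613


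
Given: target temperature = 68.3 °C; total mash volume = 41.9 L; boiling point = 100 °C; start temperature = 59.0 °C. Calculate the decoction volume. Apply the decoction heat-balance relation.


V_dec = V_total·(T_target − T_start)/(T_boil − T_start)
V_dec = 41.9·(68.3 − 59.0)/(100 − 59.0)

9.5041 L


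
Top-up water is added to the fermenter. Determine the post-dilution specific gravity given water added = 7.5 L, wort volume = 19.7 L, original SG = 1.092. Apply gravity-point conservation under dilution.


SG_new = 1 + (SG_old − 1)·V_old/(V_old + V_water)
pts = (1.092 − 1)·1000·19.7/(19.7 + 7.5) = 66.6324
SG_new = 1 + 66.6324/1000

1.0666


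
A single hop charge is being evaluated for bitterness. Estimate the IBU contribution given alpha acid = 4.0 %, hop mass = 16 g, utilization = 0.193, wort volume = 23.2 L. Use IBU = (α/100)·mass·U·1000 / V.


IBU = (4.0/100)·16·0.193·1000 / 23.2

5.3241 IBU


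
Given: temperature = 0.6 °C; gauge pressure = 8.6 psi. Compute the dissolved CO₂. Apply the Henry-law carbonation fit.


vols = (P + 14.695)·(0.01821 + 0.09011·e^(−0.04·T))
vols = (8.6 + 14.695)·(0.01821 + 0.09011·e^(−0.04·0.6))

2.4735 volumes


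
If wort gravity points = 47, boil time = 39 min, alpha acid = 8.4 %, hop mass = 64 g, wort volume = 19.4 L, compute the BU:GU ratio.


U = 1.65·0.000125^(GP/1000)·(1−e^(−0.04t))/4.15;  IBU = (α/100)·m·U·1000/V;  BU:GU = IBU/GP
U = 1.65·0.000125^(47/1000)·(1−e^(−0.04·39))/4.15 = 0.2058
IBU = (8.4/100)·64·0.2058·1000/19.4 = 57.0427
BU:GU = 57.0427/47

1.2137


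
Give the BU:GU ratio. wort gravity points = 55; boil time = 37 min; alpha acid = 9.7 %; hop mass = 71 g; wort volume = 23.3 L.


U = 1.65·0.000125^(GP/1000)·(1−e^(−0.04t))/4.15;  IBU = (α/100)·m·U·1000/V;  BU:GU = IBU/GP
U = 1.65·0.000125^(55/1000)·(1−e^(−0.04·37))/4.15 = 0.1873
IBU = (9.7/100)·71·0.1873·1000/23.3 = 55.3683
BU:GU = 55.3683/55

1.0067


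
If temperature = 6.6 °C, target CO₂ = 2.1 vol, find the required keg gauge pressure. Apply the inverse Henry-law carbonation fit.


psi = vols/(0.01821 + 0.09011·e^(−0.04·T)) − 14.695
psi = 2.1/(0.01821 + 0.09011·e^(−0.04·6.6)) − 14.695

9.3291 psi


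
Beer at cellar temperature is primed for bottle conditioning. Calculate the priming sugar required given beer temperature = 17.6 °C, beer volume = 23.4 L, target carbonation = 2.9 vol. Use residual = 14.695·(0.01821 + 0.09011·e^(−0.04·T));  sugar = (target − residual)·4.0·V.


residual = 14.695·(0.01821 + 0.09011·e^(−0.04·17.6)) = 0.9225
sugar = (2.9 − 0.9225)·4.0·23.4

185.0910 g


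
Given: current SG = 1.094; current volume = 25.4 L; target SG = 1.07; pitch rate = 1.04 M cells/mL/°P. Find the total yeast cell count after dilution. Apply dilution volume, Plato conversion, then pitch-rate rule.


V_w = V·((SG_c−1)/(SG_t−1)−1);  °P = 259 − 259/SG_t;  cells = rate·(V+V_w)·°P
V_w = 25.4·((1.094−1)/(1.07−1)−1) = 8.7086
V_final = 25.4 + 8.7086 = 34.1086
°P = 259 − 259/1.07 = 16.9439
cells = 1.04·34.1086·16.9439

601.0504 billion cells


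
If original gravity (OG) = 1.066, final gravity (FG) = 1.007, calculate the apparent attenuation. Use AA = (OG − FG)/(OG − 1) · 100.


AA = (1.066 − 1.007)/(1.066 − 1) · 100

89.3939 %


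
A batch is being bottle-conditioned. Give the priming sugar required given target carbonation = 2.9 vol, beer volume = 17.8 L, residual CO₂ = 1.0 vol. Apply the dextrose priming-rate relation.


sugar = (target − residual)·4.0·V
sugar = (2.9 − 1.0)·4.0·17.8

135.2800 g


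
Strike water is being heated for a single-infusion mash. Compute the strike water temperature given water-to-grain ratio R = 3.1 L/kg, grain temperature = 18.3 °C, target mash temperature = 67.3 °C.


T_strike = (0.41/R)·(T_mash − T_grain) + T_mash
T_strike = (0.41/3.1)·(67.3 − 18.3) + 67.3

73.7806 °C


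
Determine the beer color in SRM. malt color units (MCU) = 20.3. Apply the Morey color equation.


SRM = 1.4922 · MCU^0.6859
SRM = 1.4922 · 20.3^0.6859

11.7663 SRM


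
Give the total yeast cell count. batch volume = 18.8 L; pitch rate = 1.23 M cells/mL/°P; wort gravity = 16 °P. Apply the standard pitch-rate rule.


cells (billions) = rate · V_L · °P
cells = 1.23 · 18.8 · 16

369.9840 billion cells


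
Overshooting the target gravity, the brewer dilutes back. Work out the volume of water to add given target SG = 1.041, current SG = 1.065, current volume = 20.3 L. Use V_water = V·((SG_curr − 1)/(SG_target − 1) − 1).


V_water = 20.3·((1.065 − 1)/(1.041 − 1) − 1)

11.8829 L


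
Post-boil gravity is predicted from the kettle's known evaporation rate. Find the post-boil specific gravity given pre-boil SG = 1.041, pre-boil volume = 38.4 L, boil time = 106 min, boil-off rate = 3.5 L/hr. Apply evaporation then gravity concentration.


V_post = V_pre − rate·(t/60);  SG_post = 1 + (SG_pre−1)·V_pre/V_post
V_post = 38.4 − 3.5·(106/60) = 32.2167
SG_post = 1 + (1.041 − 1)·38.4/32.2167

1.0489


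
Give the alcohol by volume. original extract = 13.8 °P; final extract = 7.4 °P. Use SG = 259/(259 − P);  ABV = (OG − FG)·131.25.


OG = 259/(259 − 13.8) = 1.0563
FG = 259/(259 − 7.4) = 1.0294
ABV = (1.0563 − 1.0294)·131.25

3.5265 % ABV


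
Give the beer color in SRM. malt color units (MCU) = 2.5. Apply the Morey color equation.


SRM = 1.4922 · MCU^0.6859
SRM = 1.4922 · 2.5^0.6859

2.7975 SRM


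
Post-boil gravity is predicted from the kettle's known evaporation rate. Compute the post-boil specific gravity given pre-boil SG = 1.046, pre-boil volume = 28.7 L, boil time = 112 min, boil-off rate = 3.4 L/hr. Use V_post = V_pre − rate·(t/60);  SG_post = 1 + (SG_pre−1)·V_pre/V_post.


V_post = 28.7 − 3.4·(112/60) = 22.3533
SG_post = 1 + (1.046 − 1)·28.7/22.3533

1.0591


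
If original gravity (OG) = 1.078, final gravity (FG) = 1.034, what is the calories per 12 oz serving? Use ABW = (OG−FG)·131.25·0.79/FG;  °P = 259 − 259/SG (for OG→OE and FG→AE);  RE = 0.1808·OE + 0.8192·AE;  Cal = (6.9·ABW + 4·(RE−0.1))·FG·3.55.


ABW = (1.078 − 1.034)·131.25·0.79/1.034 = 4.4122
OE = 259 − 259/1.078 = 18.7403 °P
AE = 259 − 259/1.034 = 8.5164 °P
RE = 0.1808·18.7403 + 0.8192·8.5164 = 10.3649 °P
Cal = (6.9·4.4122 + 4·(10.3649−0.1))·1.034·3.55

262.4699 kcal


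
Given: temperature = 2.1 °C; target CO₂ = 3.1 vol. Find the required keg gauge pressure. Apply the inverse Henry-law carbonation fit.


psi = vols/(0.01821 + 0.09011·e^(−0.04·T)) − 14.695
psi = 3.1/(0.01821 + 0.09011·e^(−0.04·2.1)) − 14.695

15.9799 psi


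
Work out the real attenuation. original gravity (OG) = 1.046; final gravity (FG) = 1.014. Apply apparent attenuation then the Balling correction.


AA = (OG−FG)/(OG−1)·100;  RA = AA·0.8192
AA = (1.046 − 1.014)/(1.046 − 1)·100 = 69.5652
RA = 69.5652·0.8192

56.9878 %


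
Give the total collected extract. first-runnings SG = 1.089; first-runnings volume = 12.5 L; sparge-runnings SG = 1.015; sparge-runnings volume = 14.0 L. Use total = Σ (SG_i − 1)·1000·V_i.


first = (1.089 − 1)·1000·12.5 = 1112.5000
sparge = (1.015 − 1)·1000·14.0 = 210.0000
total = 1112.5000 + 210.0000

1322.5000 gravity·L


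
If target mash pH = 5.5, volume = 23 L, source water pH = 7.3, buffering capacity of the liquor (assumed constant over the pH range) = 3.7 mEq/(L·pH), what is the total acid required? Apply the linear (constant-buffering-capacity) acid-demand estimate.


acid = buffering capacity · (pH_source − pH_target) · V
acid = 3.7 · (7.3 − 5.5) · 23

153.1800 mEq


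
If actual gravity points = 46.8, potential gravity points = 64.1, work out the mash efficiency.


efficiency = actual / potential × 100
efficiency = 46.8 / 64.1 × 100

73.0109 %


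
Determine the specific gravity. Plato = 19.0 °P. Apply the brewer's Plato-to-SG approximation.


SG = 259/(259 − P)
SG = 259/(259 − 19.0)

1.0792


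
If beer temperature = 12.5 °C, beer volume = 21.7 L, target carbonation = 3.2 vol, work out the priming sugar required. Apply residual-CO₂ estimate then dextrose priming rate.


residual = 14.695·(0.01821 + 0.09011·e^(−0.04·T));  sugar = (target − residual)·4.0·V
residual = 14.695·(0.01821 + 0.09011·e^(−0.04·12.5)) = 1.0707
sugar = (3.2 − 1.0707)·4.0·21.7

184.8195 g


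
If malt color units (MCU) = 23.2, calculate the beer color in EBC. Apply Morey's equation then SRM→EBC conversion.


SRM = 1.4922·MCU^0.6859;  EBC = SRM·1.97
SRM = 1.4922·23.2^0.6859 = 12.8948
EBC = 12.8948·1.97

25.4028 EBC


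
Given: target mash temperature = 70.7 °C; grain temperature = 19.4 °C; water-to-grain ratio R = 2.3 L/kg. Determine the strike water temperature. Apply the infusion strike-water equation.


T_strike = (0.41/R)·(T_mash − T_grain) + T_mash
T_strike = (0.41/2.3)·(70.7 − 19.4) + 70.7

79.8448 °C


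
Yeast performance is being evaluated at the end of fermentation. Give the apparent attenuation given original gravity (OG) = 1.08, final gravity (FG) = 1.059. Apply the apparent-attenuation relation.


AA = (OG − FG)/(OG − 1) · 100
AA = (1.08 − 1.059)/(1.08 − 1) · 100

26.2500 %


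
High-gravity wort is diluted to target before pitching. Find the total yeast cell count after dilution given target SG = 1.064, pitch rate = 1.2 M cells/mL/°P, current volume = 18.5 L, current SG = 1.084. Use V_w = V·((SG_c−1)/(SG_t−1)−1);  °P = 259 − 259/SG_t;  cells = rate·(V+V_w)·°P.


V_w = 18.5·((1.084−1)/(1.064−1)−1) = 5.7812
V_final = 18.5 + 5.7812 = 24.2812
°P = 259 − 259/1.064 = 15.5789
cells = 1.2·24.2812·15.5789

453.9316 billion cells


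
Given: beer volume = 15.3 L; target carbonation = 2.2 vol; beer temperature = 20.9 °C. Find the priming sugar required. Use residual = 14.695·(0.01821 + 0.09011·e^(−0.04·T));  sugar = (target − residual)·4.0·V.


residual = 14.695·(0.01821 + 0.09011·e^(−0.04·20.9)) = 0.8415
sugar = (2.2 − 0.8415)·4.0·15.3

83.1375 g


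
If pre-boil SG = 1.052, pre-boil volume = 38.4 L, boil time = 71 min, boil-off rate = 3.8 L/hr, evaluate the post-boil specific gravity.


V_post = V_pre − rate·(t/60);  SG_post = 1 + (SG_pre−1)·V_pre/V_post
V_post = 38.4 − 3.8·(71/60) = 33.9033
SG_post = 1 + (1.052 − 1)·38.4/33.9033

1.0589


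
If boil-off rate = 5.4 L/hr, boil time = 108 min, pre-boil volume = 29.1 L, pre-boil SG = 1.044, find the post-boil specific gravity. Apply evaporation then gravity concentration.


V_post = V_pre − rate·(t/60);  SG_post = 1 + (SG_pre−1)·V_pre/V_post
V_post = 29.1 − 5.4·(108/60) = 19.3800
SG_post = 1 + (1.044 − 1)·29.1/19.3800

1.0661


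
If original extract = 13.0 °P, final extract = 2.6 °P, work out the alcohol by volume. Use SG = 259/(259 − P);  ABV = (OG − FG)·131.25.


OG = 259/(259 − 13.0) = 1.0528
FG = 259/(259 − 2.6) = 1.0101
ABV = (1.0528 − 1.0101)·131.25

5.6050 % ABV


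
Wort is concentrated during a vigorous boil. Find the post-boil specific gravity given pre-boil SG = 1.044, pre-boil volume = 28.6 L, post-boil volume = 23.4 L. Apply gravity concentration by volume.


SG_post = 1 + (SG_pre − 1)·V_pre/V_post
pts_pre = (1.044 − 1)·1000 = 44.0000
pts_post = 44.0000·28.6/23.4 = 53.7778
SG_post = 1 + 53.7778/1000

1.0538


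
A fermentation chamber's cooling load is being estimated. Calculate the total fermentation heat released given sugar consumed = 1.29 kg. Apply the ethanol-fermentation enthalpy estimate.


Q = m_sugar · 590 kJ/kg
Q = 1.29 · 590

761.1000 kJ


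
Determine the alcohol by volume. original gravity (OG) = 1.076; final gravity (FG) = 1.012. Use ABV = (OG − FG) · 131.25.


ABV = (1.076 − 1.012) · 131.25

8.4000 % ABV


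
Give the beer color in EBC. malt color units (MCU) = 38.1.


SRM = 1.4922·MCU^0.6859;  EBC = SRM·1.97
SRM = 1.4922·38.1^0.6859 = 18.1211
EBC = 18.1211·1.97

35.6985 EBC


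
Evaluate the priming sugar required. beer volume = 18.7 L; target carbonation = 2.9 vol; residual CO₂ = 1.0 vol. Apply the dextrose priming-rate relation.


sugar = (target − residual)·4.0·V
sugar = (2.9 − 1.0)·4.0·18.7

142.1200 g


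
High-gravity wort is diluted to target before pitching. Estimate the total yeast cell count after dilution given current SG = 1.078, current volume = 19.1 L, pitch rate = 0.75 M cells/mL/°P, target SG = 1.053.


V_w = V·((SG_c−1)/(SG_t−1)−1);  °P = 259 − 259/SG_t;  cells = rate·(V+V_w)·°P
V_w = 19.1·((1.078−1)/(1.053−1)−1) = 9.0094
V_final = 19.1 + 9.0094 = 28.1094
°P = 259 − 259/1.053 = 13.0361
cells = 0.75·28.1094·13.0361

274.8278 billion cells


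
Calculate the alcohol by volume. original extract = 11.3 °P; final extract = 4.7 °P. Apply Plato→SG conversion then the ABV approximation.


SG = 259/(259 − P);  ABV = (OG − FG)·131.25
OG = 259/(259 − 11.3) = 1.0456
FG = 259/(259 − 4.7) = 1.0185
ABV = (1.0456 − 1.0185)·131.25

3.5618 % ABV


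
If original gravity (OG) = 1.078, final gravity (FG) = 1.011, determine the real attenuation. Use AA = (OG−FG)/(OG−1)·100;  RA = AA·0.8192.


AA = (1.078 − 1.011)/(1.078 − 1)·100 = 85.8974
RA = 85.8974·0.8192

70.3672 %


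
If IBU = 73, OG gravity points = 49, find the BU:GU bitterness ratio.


BU:GU = IBU / OG_points
BU:GU = 73 / 49

1.4898


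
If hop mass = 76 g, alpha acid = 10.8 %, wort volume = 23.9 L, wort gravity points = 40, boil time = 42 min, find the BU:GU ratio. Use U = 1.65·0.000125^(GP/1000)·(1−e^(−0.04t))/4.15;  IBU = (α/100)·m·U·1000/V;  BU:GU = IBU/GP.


U = 1.65·0.000125^(40/1000)·(1−e^(−0.04·42))/4.15 = 0.2258
IBU = (10.8/100)·76·0.2258·1000/23.9 = 77.5491
BU:GU = 77.5491/40

1.9387


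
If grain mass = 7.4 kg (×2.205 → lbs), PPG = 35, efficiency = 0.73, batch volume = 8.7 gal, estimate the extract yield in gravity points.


points = lbs × PPG × eff / vol
lbs = 7.4 × 2.205 = 16.3170
points = 16.3170 × 35 × 0.73 / 8.7

47.9195 points


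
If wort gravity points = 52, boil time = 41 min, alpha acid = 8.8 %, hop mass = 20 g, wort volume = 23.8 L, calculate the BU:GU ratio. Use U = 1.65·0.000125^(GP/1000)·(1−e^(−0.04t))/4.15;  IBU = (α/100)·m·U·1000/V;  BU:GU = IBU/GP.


U = 1.65·0.000125^(52/1000)·(1−e^(−0.04·41))/4.15 = 0.2008
IBU = (8.8/100)·20·0.2008·1000/23.8 = 14.8510
BU:GU = 14.8510/52

0.2856


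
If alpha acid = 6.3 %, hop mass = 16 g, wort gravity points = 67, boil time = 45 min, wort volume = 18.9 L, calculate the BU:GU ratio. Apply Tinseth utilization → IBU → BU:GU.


U = 1.65·0.000125^(GP/1000)·(1−e^(−0.04t))/4.15;  IBU = (α/100)·m·U·1000/V;  BU:GU = IBU/GP
U = 1.65·0.000125^(67/1000)·(1−e^(−0.04·45))/4.15 = 0.1817
IBU = (6.3/100)·16·0.1817·1000/18.9 = 9.6930
BU:GU = 9.6930/67

0.1447


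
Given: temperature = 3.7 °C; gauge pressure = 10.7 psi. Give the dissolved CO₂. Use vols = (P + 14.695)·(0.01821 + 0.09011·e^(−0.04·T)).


vols = (10.7 + 14.695)·(0.01821 + 0.09011·e^(−0.04·3.7))

2.4360 volumes


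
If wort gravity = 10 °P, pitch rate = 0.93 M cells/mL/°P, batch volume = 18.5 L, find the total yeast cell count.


cells (billions) = rate · V_L · °P
cells = 0.93 · 18.5 · 10

172.0500 billion cells
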